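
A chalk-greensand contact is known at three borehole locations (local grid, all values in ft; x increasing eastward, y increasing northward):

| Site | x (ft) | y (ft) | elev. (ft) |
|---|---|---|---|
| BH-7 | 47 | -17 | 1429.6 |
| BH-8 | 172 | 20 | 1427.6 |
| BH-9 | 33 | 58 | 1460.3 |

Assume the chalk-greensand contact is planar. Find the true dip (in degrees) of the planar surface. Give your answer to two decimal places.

22.12°

Let the plane be z = a·x + b·y + c.
BH-8−BH-7: 125a + 37b = −2;  BH-9−BH-7: −14a + 75b = 30.7.
Solving gives a = −0.12998, b = 0.38507.
Gradient magnitude |∇z| = √(a² + b²) = √(0.01690 + 0.14828) = 0.40642.
True dip = arctan(0.40642) = 22.12°, dipping toward SSE (azimuth ≈ 161°).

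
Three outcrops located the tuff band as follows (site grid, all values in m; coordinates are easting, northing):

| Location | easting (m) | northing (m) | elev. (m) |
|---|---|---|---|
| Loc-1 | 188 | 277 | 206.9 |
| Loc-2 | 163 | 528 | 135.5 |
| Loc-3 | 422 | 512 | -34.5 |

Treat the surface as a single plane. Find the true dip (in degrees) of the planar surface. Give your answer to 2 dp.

Two edge vectors: Loc-1→Loc-2 = (-25, 251, -71.4), Loc-1→Loc-3 = (234, 235, -241.4).
Normal n = (Loc-1→Loc-2) × (Loc-1→Loc-3) = (-43812.4, -22742.6, -64609).
So ∂z/∂easting = −n_x/n_z = −0.67812 and ∂z/∂northing = −n_y/n_z = −0.35200.
Gradient magnitude |∇z| = √(a² + b²) = √(0.45984 + 0.12391) = 0.76403.
True dip = arctan(0.76403) = 37.38°, dipping toward ENE (azimuth ≈ 063°).

37.38°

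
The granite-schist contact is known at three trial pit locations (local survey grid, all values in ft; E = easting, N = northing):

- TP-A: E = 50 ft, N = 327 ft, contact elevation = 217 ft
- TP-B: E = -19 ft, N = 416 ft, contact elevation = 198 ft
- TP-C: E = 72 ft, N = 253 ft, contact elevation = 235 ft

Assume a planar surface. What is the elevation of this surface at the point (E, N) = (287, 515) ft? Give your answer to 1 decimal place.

153.0 ft

Two edge vectors: TP-A→TP-B = (-69, 89, -19), TP-A→TP-C = (22, -74, 18).
Normal n = (TP-A→TP-B) × (TP-A→TP-C) = (196, 824, 3148).
So ∂z/∂E = −n_x/n_z = −0.06226 and ∂z/∂N = −n_y/n_z = −0.26175.
Intercept c from TP-A: 217 + 3.11 + 85.59 = 305.71.
At (287, 515): z = −17.9 − 134.8 + 305.71 = 153.0 ft.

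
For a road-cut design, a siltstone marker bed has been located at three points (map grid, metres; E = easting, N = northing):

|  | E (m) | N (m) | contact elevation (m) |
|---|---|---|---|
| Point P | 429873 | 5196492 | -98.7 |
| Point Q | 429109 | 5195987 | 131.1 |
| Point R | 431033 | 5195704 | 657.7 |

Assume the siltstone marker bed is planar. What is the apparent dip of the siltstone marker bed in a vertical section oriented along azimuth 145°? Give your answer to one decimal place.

34.2°

Two edge vectors: Point P→Point Q = (-764, -505, 229.8), Point P→Point R = (1160, -788, 756.4).
Normal n = (Point P→Point Q) × (Point P→Point R) = (-200899.6, 844457.6, 1187832).
So ∂z/∂E = −n_x/n_z = 0.16913 and ∂z/∂N = −n_y/n_z = −0.71092.
Unit vector along 145° is (sin 145°, cos 145°) = (0.5736, -0.8192).
Slope in that direction = a·(0.5736) + b·(-0.8192) = 0.67936.
Apparent dip = arctan|0.67936| = 34.2° (true dip is 36.2°, so apparent ≤ true as expected).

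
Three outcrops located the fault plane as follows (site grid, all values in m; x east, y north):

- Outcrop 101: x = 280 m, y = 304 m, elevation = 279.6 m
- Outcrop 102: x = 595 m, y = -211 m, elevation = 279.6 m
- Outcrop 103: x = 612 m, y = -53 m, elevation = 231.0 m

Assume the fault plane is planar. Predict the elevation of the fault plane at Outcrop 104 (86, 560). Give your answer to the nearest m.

296 m

Two edge vectors: Outcrop 101→Outcrop 102 = (315, -515, 0), Outcrop 101→Outcrop 103 = (332, -357, -48.6).
Normal n = (Outcrop 101→Outcrop 102) × (Outcrop 101→Outcrop 103) = (25029, 15309, 58525).
So ∂z/∂x = −n_x/n_z = −0.42766 and ∂z/∂y = −n_y/n_z = −0.26158.
Intercept c from Outcrop 101: 279.6 + 119.75 + 79.52 = 478.87.
At (86, 560): z = −36.8 − 146.5 + 478.87 = 295.6 m.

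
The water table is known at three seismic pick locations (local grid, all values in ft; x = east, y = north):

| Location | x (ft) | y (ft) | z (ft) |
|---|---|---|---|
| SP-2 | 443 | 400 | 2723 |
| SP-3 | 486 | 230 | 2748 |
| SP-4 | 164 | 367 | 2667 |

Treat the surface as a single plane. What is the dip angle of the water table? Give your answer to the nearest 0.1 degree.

Two edge vectors: SP-2→SP-3 = (43, -170, 25), SP-2→SP-4 = (-279, -33, -56).
Normal n = (SP-2→SP-3) × (SP-2→SP-4) = (10345, -4567, -48849).
So ∂z/∂x = −n_x/n_z = 0.21178 and ∂z/∂y = −n_y/n_z = −0.09349.
Gradient magnitude |∇z| = √(a² + b²) = √(0.04485 + 0.00874) = 0.23149.
True dip = arctan(0.23149) = 13.0°, dipping toward WNW (azimuth ≈ 294°).

13.0°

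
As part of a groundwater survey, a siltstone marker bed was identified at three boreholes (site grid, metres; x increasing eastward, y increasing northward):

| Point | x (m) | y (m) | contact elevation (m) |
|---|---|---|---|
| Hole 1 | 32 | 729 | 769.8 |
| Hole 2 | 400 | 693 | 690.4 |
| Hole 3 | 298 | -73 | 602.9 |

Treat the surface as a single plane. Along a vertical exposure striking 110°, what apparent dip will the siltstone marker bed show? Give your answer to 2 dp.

13.39°

Two edge vectors: Hole 1→Hole 2 = (368, -36, -79.4), Hole 1→Hole 3 = (266, -802, -166.9).
Normal n = (Hole 1→Hole 2) × (Hole 1→Hole 3) = (-57670.4, 40298.8, -285560).
So ∂z/∂x = −n_x/n_z = −0.20196 and ∂z/∂y = −n_y/n_z = 0.14112.
Unit vector along 110° is (sin 110°, cos 110°) = (0.9397, -0.3420).
Slope in that direction = a·(0.9397) + b·(-0.3420) = −0.23804.
Apparent dip = arctan|0.23804| = 13.39° (true dip is 13.8°, so apparent ≤ true as expected).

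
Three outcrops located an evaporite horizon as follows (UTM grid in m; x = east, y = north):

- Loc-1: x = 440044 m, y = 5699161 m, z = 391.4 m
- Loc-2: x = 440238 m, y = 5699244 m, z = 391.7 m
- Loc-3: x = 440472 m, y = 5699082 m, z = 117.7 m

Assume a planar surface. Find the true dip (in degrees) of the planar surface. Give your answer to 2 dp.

48.69°

Let the plane be z = a·x + b·y + c.
Loc-2−Loc-1: 194a + 83b = 0.3;  Loc-3−Loc-1: 428a − 79b = −273.7.
Solving gives a = −0.44628, b = 1.04673.
Gradient magnitude |∇z| = √(a² + b²) = √(0.19917 + 1.09564) = 1.13790.
True dip = arctan(1.13790) = 48.69°, dipping toward SSE (azimuth ≈ 157°).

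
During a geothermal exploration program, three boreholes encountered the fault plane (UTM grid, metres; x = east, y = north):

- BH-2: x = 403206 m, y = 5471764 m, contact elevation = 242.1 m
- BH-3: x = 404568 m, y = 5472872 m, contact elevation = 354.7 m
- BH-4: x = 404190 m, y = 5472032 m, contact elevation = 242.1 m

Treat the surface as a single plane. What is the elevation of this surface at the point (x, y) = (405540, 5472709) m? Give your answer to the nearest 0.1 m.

289.4 m

Two edge vectors: BH-2→BH-3 = (1362, 1108, 112.6), BH-2→BH-4 = (984, 268, 0).
Normal n = (BH-2→BH-3) × (BH-2→BH-4) = (-30176.8, 110798.4, -725256).
So ∂z/∂x = −n_x/n_z = −0.041608480 and ∂z/∂y = −n_y/n_z = 0.152771435.
Intercept c from BH-2: 242.1 + 16776.79 − 835929.24 = −818910.35.
At (405540, 5472709): z = −16873.9 + 836073.6 − 818910.35 = 289.4 m.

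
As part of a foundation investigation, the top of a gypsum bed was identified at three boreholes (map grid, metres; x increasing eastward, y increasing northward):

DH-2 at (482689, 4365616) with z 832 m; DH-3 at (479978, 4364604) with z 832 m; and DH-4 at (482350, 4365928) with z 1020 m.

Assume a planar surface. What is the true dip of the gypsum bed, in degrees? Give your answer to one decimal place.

Let the plane be z = a·x + b·y + c.
DH-3−DH-2: −2711a − 1012b = 0;  DH-4−DH-2: −339a + 312b = 188.
Solving gives a = −0.16003, b = 0.42869.
Gradient magnitude |∇z| = √(a² + b²) = √(0.02561 + 0.18377) = 0.45758.
True dip = arctan(0.45758) = 24.6°, dipping toward SSE (azimuth ≈ 160°).

24.6°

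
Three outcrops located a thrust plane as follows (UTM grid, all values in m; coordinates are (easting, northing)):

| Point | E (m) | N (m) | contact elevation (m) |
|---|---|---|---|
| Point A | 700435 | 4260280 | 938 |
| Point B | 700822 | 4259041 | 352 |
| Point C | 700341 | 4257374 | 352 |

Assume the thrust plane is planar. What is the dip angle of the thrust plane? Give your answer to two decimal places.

Let the plane be z = a·E + b·N + c.
Point B−Point A: 387a − 1239b = −586;  Point C−Point A: −94a − 2906b = −586.
Solving gives a = −0.78710, b = 0.22711.
Gradient magnitude |∇z| = √(a² + b²) = √(0.61953 + 0.05158) = 0.81921.
True dip = arctan(0.81921) = 39.32°, dipping toward ESE (azimuth ≈ 106°).

39.32°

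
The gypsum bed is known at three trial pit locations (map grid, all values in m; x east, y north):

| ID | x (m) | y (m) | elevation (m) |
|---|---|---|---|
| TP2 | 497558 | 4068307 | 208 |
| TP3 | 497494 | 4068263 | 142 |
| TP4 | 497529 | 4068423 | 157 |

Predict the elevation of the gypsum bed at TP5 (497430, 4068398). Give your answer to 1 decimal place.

48.2 m

Let the plane be z = a·x + b·y + c.
TP3−TP2: −64a − 44b = −66;  TP4−TP2: −29a + 116b = −51.
Solving gives a = 1.137931034, b = −0.155172414.
Then c = 208 − a·497558 − b·4068307 = 65310.33.
At (497430, 4068398): z = 566041.0 − 631303.1 + 65310.33 = 48.2 m.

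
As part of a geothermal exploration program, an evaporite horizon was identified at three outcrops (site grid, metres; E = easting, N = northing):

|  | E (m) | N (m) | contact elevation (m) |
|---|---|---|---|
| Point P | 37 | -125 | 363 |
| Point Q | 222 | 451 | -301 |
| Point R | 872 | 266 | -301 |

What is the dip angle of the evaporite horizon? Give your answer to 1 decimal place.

47.7°

Let the plane be z = a·E + b·N + c.
Point Q−Point P: 185a + 576b = −664;  Point R−Point P: 835a + 391b = −664.
Solving gives a = −0.30062, b = −1.05623.
Gradient magnitude |∇z| = √(a² + b²) = √(0.09037 + 1.11561) = 1.09817.
True dip = arctan(1.09817) = 47.7°, dipping toward NNE (azimuth ≈ 016°).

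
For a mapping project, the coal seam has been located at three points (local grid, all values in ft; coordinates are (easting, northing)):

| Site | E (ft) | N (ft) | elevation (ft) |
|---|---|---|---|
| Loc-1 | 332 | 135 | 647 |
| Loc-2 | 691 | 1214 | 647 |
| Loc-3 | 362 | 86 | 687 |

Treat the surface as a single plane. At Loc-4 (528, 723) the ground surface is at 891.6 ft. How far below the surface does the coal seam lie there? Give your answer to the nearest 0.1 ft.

244.3 ft

Two edge vectors: Loc-1→Loc-2 = (359, 1079, 0), Loc-1→Loc-3 = (30, -49, 40).
Normal n = (Loc-1→Loc-2) × (Loc-1→Loc-3) = (43160, -14360, -49961).
So ∂z/∂E = −n_x/n_z = 0.863874 and ∂z/∂N = −n_y/n_z = −0.287424.
Intercept c from Loc-1: 647 − 286.81 + 38.80 = 399.00.
At (528, 723): z_contact = 456.13 − 207.81 + 399.00 = 647.31 ft.
Depth below ground = 891.6 − 647.31 = 244.3 ft.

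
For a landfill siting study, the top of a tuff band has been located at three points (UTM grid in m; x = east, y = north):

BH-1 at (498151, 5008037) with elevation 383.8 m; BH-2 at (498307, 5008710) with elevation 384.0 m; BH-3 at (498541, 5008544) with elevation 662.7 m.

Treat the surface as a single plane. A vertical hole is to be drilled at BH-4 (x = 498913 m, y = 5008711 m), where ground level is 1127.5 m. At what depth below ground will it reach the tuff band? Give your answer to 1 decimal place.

123.8 m

Two edge vectors: BH-1→BH-2 = (156, 673, 0.2), BH-1→BH-3 = (390, 507, 278.9).
Normal n = (BH-1→BH-2) × (BH-1→BH-3) = (187598.3, -43430.4, -183378).
So ∂z/∂x = −n_x/n_z = 1.023014211 and ∂z/∂y = −n_y/n_z = −0.236835389.
Intercept c from BH-1: 383.8 − 509615.55 + 1186080.39 = 676848.64.
At (498913, 5008711): z_contact = 510395.09 − 1186240.02 + 676848.64 = 1003.71 m.
Depth below ground = 1127.5 − 1003.71 = 123.8 m.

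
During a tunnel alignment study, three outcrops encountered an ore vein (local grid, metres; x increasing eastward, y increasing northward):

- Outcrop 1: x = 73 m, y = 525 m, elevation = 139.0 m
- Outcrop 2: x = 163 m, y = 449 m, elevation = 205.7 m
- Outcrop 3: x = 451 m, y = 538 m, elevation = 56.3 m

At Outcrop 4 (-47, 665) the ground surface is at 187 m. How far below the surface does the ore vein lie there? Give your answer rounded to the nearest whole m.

Two edge vectors: Outcrop 1→Outcrop 2 = (90, -76, 66.7), Outcrop 1→Outcrop 3 = (378, 13, -82.7).
Normal n = (Outcrop 1→Outcrop 2) × (Outcrop 1→Outcrop 3) = (5418.1, 32655.6, 29898).
So ∂z/∂x = −n_x/n_z = −0.18122 and ∂z/∂y = −n_y/n_z = −1.09223.
Intercept c from Outcrop 1: 139 + 13.23 + 573.42 = 725.65.
At (-47, 665): z_contact = 8.5 − 726.3 + 725.65 = 7.8 m.
Depth below ground = 187 − 7.8 = 179 m.

179 m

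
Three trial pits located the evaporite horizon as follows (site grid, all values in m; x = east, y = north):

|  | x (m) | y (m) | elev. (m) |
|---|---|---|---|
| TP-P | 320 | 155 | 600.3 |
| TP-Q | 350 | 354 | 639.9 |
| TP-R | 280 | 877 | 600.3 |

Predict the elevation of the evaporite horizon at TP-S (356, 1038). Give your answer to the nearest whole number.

Let the plane be z = a·x + b·y + c.
TP-Q−TP-P: 30a + 199b = 39.6;  TP-R−TP-P: −40a + 722b = 0.
Solving gives a = 0.96527, b = 0.05348.
Then c = 600.3 − a·320 − b·155 = 283.13.
At (356, 1038): z = 343.6 + 55.5 + 283.13 = 682.3 m.

682 m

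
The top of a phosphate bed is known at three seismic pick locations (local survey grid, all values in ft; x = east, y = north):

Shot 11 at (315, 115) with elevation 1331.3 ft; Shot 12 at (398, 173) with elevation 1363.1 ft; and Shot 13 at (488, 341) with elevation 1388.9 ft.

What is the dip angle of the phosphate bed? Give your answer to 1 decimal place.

Let the plane be z = a·x + b·y + c.
Shot 12−Shot 11: 83a + 58b = 31.8;  Shot 13−Shot 11: 173a + 226b = 57.6.
Solving gives a = 0.44085, b = −0.08260.
Gradient magnitude |∇z| = √(a² + b²) = √(0.19435 + 0.00682) = 0.44852.
True dip = arctan(0.44852) = 24.2°, dipping toward W (azimuth ≈ 281°).

24.2°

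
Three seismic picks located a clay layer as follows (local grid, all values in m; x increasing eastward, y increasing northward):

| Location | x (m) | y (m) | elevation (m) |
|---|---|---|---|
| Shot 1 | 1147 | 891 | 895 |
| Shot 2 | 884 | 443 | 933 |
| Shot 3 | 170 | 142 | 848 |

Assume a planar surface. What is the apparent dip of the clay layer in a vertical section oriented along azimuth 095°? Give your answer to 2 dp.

Let the plane be z = a·x + b·y + c.
Shot 2−Shot 1: −263a − 448b = 38;  Shot 3−Shot 1: −977a − 749b = −47.
Solving gives a = 0.20572, b = −0.20559.
Unit vector along 095° is (sin 95°, cos 95°) = (0.9962, -0.0872).
Slope in that direction = a·(0.9962) + b·(-0.0872) = 0.22285.
Apparent dip = arctan|0.22285| = 12.56° (true dip is 16.2°, so apparent ≤ true as expected).

12.56°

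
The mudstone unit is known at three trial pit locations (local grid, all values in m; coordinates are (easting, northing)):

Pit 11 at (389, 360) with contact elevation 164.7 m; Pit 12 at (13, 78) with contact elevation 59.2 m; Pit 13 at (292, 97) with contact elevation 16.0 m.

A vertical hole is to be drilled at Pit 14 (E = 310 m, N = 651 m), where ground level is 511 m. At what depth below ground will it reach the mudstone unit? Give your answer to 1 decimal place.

144.8 m

Two edge vectors: Pit 11→Pit 12 = (-376, -282, -105.5), Pit 11→Pit 13 = (-97, -263, -148.7).
Normal n = (Pit 11→Pit 12) × (Pit 11→Pit 13) = (14186.9, -45677.7, 71534).
So ∂z/∂E = −n_x/n_z = −0.19832 and ∂z/∂N = −n_y/n_z = 0.63855.
Intercept c from Pit 11: 164.7 + 77.15 − 229.88 = 11.97.
At (310, 651): z_contact = −61.48 + 415.69 + 11.97 = 366.18 m.
Depth below ground = 511 − 366.18 = 144.8 m.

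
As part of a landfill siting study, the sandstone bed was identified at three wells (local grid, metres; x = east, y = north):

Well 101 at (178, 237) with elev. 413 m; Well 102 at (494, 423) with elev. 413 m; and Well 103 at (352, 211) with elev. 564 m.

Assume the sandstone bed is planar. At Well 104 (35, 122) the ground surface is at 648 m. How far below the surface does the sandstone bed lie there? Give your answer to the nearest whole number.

199 m

Two edge vectors: Well 101→Well 102 = (316, 186, 0), Well 101→Well 103 = (174, -26, 151).
Normal n = (Well 101→Well 102) × (Well 101→Well 103) = (28086, -47716, -40580).
So ∂z/∂x = −n_x/n_z = 0.69211 and ∂z/∂y = −n_y/n_z = −1.17585.
Intercept c from Well 101: 413 − 123.20 + 278.68 = 568.48.
At (35, 122): z_contact = 24.2 − 143.5 + 568.48 = 449.3 m.
Depth below ground = 648 − 449.3 = 199 m.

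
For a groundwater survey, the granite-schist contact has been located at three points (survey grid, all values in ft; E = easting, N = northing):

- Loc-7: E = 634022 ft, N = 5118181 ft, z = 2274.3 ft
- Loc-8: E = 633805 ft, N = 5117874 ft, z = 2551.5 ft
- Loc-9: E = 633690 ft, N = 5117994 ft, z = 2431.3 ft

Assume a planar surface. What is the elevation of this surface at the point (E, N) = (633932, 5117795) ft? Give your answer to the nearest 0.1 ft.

Let the plane be z = a·E + b·N + c.
Loc-8−Loc-7: −217a − 307b = 277.2;  Loc-9−Loc-7: −332a − 187b = 157.
Solving gives a = 0.059294156, b = −0.944843100.
Then c = 2274.3 − a·634022 − b·5118181 = 4800558.51.
At (633932, 5117795): z = 37588.5 − 4835513.3 + 4800558.51 = 2633.7 ft.

2633.7 ft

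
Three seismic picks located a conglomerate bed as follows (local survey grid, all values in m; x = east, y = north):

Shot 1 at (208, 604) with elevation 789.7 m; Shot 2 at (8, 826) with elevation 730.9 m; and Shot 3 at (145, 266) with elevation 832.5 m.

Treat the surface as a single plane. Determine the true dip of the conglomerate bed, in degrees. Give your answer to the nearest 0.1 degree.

11.1°

Two edge vectors: Shot 1→Shot 2 = (-200, 222, -58.8), Shot 1→Shot 3 = (-63, -338, 42.8).
Normal n = (Shot 1→Shot 2) × (Shot 1→Shot 3) = (-10372.8, 12264.4, 81586).
So ∂z/∂x = −n_x/n_z = 0.12714 and ∂z/∂y = −n_y/n_z = −0.15032.
Gradient magnitude |∇z| = √(a² + b²) = √(0.01616 + 0.02260) = 0.19688.
True dip = arctan(0.19688) = 11.1°, dipping toward NW (azimuth ≈ 320°).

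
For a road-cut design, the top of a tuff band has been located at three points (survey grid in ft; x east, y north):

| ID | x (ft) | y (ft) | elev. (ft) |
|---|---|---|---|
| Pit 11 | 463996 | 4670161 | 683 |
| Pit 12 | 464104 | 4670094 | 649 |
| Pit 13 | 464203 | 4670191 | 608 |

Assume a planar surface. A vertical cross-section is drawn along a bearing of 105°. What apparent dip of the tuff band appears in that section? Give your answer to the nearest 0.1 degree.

Let the plane be z = a·x + b·y + c.
Pit 12−Pit 11: 108a − 67b = −34;  Pit 13−Pit 11: 207a + 30b = −75.
Solving gives a = −0.35332, b = −0.06207.
Unit vector along 105° is (sin 105°, cos 105°) = (0.9659, -0.2588).
Slope in that direction = a·(0.9659) + b·(-0.2588) = −0.32522.
Apparent dip = arctan|0.32522| = 18.0° (true dip is 19.7°, so apparent ≤ true as expected).

18.0°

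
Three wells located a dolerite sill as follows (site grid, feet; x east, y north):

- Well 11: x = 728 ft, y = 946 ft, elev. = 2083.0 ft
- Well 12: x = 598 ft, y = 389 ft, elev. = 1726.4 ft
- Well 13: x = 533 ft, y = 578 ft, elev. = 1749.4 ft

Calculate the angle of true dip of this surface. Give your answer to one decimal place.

Let the plane be z = a·x + b·y + c.
Well 12−Well 11: −130a − 557b = −356.6;  Well 13−Well 11: −195a − 368b = −333.6.
Solving gives a = 0.89817, b = 0.43059.
Gradient magnitude |∇z| = √(a² + b²) = √(0.80671 + 0.18541) = 0.99605.
True dip = arctan(0.99605) = 44.9°, dipping toward WSW (azimuth ≈ 244°).

44.9°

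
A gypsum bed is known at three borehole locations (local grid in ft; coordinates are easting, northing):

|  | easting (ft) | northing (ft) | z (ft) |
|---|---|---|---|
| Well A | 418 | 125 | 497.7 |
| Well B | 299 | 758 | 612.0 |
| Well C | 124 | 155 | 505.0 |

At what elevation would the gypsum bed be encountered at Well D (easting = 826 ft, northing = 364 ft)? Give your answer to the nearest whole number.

Let the plane be z = a·easting + b·northing + c.
Well B−Well A: −119a + 633b = 114.3;  Well C−Well A: −294a + 30b = 7.3.
Solving gives a = −0.00653, b = 0.17934.
Then c = 497.7 − a·418 − b·125 = 478.01.
At (826, 364): z = −5.4 + 65.3 + 478.01 = 537.9 ft.

538 ft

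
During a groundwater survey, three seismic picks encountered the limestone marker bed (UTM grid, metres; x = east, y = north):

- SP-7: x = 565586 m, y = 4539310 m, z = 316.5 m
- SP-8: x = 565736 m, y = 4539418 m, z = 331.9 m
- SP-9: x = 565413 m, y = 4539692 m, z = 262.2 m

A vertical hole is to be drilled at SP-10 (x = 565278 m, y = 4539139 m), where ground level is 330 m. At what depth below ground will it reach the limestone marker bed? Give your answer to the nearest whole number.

49 m

Two edge vectors: SP-7→SP-8 = (150, 108, 15.4), SP-7→SP-9 = (-173, 382, -54.3).
Normal n = (SP-7→SP-8) × (SP-7→SP-9) = (-11747.2, 5480.8, 75984).
So ∂z/∂x = −n_x/n_z = 0.15460097 and ∂z/∂y = −n_y/n_z = −0.07213097.
Intercept c from SP-7: 316.5 − 87440.14 + 327424.86 = 240301.21.
At (565278, 4539139): z_contact = 87392.5 − 327412.5 + 240301.21 = 281.2 m.
Depth below ground = 330 − 281.2 = 49 m.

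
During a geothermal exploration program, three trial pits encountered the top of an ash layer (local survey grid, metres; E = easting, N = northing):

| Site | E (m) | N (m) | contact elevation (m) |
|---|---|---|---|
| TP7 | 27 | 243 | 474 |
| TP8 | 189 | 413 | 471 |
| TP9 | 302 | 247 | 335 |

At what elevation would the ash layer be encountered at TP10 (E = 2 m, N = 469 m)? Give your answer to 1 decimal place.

593.2 m

Two edge vectors: TP7→TP8 = (162, 170, -3), TP7→TP9 = (275, 4, -139).
Normal n = (TP7→TP8) × (TP7→TP9) = (-23618, 21693, -46102).
So ∂z/∂E = −n_x/n_z = −0.51230 and ∂z/∂N = −n_y/n_z = 0.47054.
Intercept c from TP7: 474 + 13.83 − 114.34 = 373.49.
At (2, 469): z = −1.0 + 220.7 + 373.49 = 593.2 m.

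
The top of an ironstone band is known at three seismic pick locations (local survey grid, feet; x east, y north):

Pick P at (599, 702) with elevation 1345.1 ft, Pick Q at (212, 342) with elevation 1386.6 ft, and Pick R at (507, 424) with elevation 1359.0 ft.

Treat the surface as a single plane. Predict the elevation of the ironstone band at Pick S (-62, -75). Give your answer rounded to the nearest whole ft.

1419 ft

Let the plane be z = a·x + b·y + c.
Pick Q−Pick P: −387a − 360b = 41.5;  Pick R−Pick P: −92a − 278b = 13.9.
Solving gives a = −0.08773, b = −0.02097.
Then c = 1345.1 − a·599 − b·702 = 1412.37.
At (-62, -75): z = 5.4 + 1.6 + 1412.37 = 1419.4 ft.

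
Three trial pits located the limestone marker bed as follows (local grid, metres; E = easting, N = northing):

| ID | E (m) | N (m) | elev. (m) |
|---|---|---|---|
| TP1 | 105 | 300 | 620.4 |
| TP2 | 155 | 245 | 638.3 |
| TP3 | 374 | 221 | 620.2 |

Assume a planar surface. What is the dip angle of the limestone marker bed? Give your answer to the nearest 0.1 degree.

Two edge vectors: TP1→TP2 = (50, -55, 17.9), TP1→TP3 = (269, -79, -0.2).
Normal n = (TP1→TP2) × (TP1→TP3) = (1425.1, 4825.1, 10845).
So ∂z/∂E = −n_x/n_z = −0.13141 and ∂z/∂N = −n_y/n_z = −0.44491.
Gradient magnitude |∇z| = √(a² + b²) = √(0.01727 + 0.19795) = 0.46391.
True dip = arctan(0.46391) = 24.9°, dipping toward NNE (azimuth ≈ 016°).

24.9°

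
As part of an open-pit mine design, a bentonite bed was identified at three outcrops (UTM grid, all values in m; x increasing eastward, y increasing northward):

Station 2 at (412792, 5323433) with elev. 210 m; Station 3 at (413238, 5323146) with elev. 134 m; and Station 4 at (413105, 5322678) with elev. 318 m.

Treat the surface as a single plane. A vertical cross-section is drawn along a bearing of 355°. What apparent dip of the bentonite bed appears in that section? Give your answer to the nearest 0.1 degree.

14.5°

Let the plane be z = a·x + b·y + c.
Station 3−Station 2: 446a − 287b = −76;  Station 4−Station 2: 313a − 755b = 108.
Solving gives a = −0.35794, b = −0.29144.
Unit vector along 355° is (sin 355°, cos 355°) = (-0.0872, 0.9962).
Slope in that direction = a·(-0.0872) + b·(0.9962) = −0.25913.
Apparent dip = arctan|0.25913| = 14.5° (true dip is 24.8°, so apparent ≤ true as expected).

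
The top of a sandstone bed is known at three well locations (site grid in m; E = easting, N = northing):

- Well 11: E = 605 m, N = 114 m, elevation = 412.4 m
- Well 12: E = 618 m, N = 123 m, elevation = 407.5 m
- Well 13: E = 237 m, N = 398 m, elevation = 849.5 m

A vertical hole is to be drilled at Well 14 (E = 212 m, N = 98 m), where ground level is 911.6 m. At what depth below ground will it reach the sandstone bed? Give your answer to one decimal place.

Let the plane be z = a·E + b·N + c.
Well 12−Well 11: 13a + 9b = −4.9;  Well 13−Well 11: −368a + 284b = 437.1.
Solving gives a = −0.76035, b = 0.55384.
Then c = 412.4 − a·605 − b·114 = 809.27.
At (212, 98): z_contact = −161.19 + 54.28 + 809.27 = 702.36 m.
Depth below ground = 911.6 − 702.36 = 209.2 m.

209.2 m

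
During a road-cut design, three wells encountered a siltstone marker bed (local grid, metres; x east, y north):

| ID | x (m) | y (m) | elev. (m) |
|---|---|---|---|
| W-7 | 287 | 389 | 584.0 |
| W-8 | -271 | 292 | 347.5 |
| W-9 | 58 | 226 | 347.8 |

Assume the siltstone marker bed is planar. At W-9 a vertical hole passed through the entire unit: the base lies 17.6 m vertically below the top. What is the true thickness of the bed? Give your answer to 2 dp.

11.54 m

Let the plane be z = a·x + b·y + c.
W-8−W-7: −558a − 97b = −236.5;  W-9−W-7: −229a − 163b = −236.2.
Solving gives a = 0.22749, b = 1.12947.
|∇z| = √(a²+b²) = 1.15216, so dip δ = arctan(1.15216) = 49.04°.
True thickness = vertical thickness × cos δ = 17.6 × cos 49.04° = 11.54 m.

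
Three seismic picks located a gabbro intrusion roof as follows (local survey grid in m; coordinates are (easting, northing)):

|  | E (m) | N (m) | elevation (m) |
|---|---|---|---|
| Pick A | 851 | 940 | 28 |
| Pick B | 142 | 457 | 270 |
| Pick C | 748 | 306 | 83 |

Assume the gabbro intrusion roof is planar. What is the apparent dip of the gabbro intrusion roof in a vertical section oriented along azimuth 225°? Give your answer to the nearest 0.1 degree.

14.0°

Two edge vectors: Pick A→Pick B = (-709, -483, 242), Pick A→Pick C = (-103, -634, 55).
Normal n = (Pick A→Pick B) × (Pick A→Pick C) = (126863, 14069, 399757).
So ∂z/∂E = −n_x/n_z = −0.31735 and ∂z/∂N = −n_y/n_z = −0.03519.
Unit vector along 225° is (sin 225°, cos 225°) = (-0.7071, -0.7071).
Slope in that direction = a·(-0.7071) + b·(-0.7071) = 0.24929.
Apparent dip = arctan|0.24929| = 14.0° (true dip is 17.7°, so apparent ≤ true as expected).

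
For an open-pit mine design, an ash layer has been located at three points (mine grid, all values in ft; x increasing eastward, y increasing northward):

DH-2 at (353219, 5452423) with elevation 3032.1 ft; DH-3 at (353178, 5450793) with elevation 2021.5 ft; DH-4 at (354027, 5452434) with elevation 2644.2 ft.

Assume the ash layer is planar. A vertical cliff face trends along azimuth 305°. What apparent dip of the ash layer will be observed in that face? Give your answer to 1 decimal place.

37.3°

Let the plane be z = a·x + b·y + c.
DH-3−DH-2: −41a − 1630b = −1010.6;  DH-4−DH-2: 808a + 11b = −387.9.
Solving gives a = −0.48868, b = 0.63229.
Unit vector along 305° is (sin 305°, cos 305°) = (-0.8192, 0.5736).
Slope in that direction = a·(-0.8192) + b·(0.5736) = 0.76297.
Apparent dip = arctan|0.76297| = 37.3° (true dip is 38.6°, so apparent ≤ true as expected).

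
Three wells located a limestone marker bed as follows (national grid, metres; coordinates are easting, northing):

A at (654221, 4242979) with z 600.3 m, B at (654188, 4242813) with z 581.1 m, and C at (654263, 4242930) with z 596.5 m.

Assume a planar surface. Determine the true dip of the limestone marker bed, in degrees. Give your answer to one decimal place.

6.5°

Two edge vectors: A→B = (-33, -166, -19.2), A→C = (42, -49, -3.8).
Normal n = (A→B) × (A→C) = (-310, -931.8, 8589).
So ∂z/∂easting = −n_x/n_z = 0.03609 and ∂z/∂northing = −n_y/n_z = 0.10849.
Gradient magnitude |∇z| = √(a² + b²) = √(0.00130 + 0.01177) = 0.11433.
True dip = arctan(0.11433) = 6.5°, dipping toward SSW (azimuth ≈ 198°).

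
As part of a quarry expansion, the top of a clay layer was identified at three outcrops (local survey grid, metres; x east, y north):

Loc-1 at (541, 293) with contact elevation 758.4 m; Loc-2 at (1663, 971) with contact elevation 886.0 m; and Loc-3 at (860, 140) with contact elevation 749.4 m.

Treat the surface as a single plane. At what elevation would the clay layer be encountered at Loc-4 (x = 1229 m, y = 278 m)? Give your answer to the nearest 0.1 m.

Let the plane be z = a·x + b·y + c.
Loc-2−Loc-1: 1122a + 678b = 127.6;  Loc-3−Loc-1: 319a − 153b = −9.
Solving gives a = 0.034594, b = 0.130952.
Then c = 758.4 − a·541 − b·293 = 701.32.
At (1229, 278): z = 42.5 + 36.4 + 701.32 = 780.2 m.

780.2 m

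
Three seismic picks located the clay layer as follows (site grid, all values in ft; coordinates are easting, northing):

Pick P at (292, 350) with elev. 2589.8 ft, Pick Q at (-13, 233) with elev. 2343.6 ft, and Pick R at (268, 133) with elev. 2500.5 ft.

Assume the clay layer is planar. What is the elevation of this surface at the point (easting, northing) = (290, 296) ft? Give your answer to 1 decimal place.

Let the plane be z = a·easting + b·northing + c.
Pick Q−Pick P: −305a − 117b = −246.2;  Pick R−Pick P: −24a − 217b = −89.3.
Solving gives a = 0.67812, b = 0.33652.
Then c = 2589.8 − a·292 − b·350 = 2274.01.
At (290, 296): z = 196.7 + 99.6 + 2274.01 = 2570.3 ft.

2570.3 ft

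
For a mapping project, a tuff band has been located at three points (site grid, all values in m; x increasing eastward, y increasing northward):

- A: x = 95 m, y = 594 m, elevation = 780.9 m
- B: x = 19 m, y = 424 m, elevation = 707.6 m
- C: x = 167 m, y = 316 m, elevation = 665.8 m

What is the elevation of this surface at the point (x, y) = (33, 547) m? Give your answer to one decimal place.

759.6 m

Two edge vectors: A→B = (-76, -170, -73.3), A→C = (72, -278, -115.1).
Normal n = (A→B) × (A→C) = (-810.4, -14025.2, 33368).
So ∂z/∂x = −n_x/n_z = 0.02429 and ∂z/∂y = −n_y/n_z = 0.42032.
Intercept c from A: 780.9 − 2.31 − 249.67 = 528.92.
At (33, 547): z = 0.8 + 229.9 + 528.92 = 759.6 m.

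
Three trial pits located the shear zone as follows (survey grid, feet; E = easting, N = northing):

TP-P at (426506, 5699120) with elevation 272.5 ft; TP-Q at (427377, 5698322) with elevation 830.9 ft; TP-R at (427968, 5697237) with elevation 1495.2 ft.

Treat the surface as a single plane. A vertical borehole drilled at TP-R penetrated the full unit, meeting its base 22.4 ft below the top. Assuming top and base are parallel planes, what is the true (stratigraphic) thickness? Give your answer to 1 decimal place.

Two edge vectors: TP-P→TP-Q = (871, -798, 558.4), TP-P→TP-R = (1462, -1883, 1222.7).
Normal n = (TP-P→TP-Q) × (TP-P→TP-R) = (75752.6, -248590.9, -473417).
So ∂z/∂E = −n_x/n_z = 0.16001 and ∂z/∂N = −n_y/n_z = −0.52510.
|∇z| = √(a²+b²) = 0.54894, so dip δ = arctan(0.54894) = 28.76°.
True thickness = vertical thickness × cos δ = 22.4 × cos 28.76° = 19.6 ft.

19.6 ft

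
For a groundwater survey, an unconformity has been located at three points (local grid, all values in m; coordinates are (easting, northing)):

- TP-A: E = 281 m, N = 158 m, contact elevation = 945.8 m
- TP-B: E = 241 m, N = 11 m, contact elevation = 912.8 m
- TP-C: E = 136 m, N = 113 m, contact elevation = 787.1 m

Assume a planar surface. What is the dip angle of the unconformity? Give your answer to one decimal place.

48.3°

Let the plane be z = a·E + b·N + c.
TP-B−TP-A: −40a − 147b = −33;  TP-C−TP-A: −145a − 45b = −158.7.
Solving gives a = 1.11934, b = −0.08009.
Gradient magnitude |∇z| = √(a² + b²) = √(1.25292 + 0.00641) = 1.12220.
True dip = arctan(1.12220) = 48.3°, dipping toward W (azimuth ≈ 274°).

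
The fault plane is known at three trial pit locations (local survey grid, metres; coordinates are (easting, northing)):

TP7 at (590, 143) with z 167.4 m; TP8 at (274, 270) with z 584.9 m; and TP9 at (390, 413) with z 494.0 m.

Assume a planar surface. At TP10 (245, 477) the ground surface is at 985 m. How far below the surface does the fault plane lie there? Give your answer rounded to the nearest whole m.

Two edge vectors: TP7→TP8 = (-316, 127, 417.5), TP7→TP9 = (-200, 270, 326.6).
Normal n = (TP7→TP8) × (TP7→TP9) = (-71246.8, 19705.6, -59920).
So ∂z/∂E = −n_x/n_z = −1.18903 and ∂z/∂N = −n_y/n_z = 0.32887.
Intercept c from TP7: 167.4 + 701.53 − 47.03 = 821.90.
At (245, 477): z_contact = −291.3 + 156.9 + 821.90 = 687.5 m.
Depth below ground = 985 − 687.5 = 298 m.

298 m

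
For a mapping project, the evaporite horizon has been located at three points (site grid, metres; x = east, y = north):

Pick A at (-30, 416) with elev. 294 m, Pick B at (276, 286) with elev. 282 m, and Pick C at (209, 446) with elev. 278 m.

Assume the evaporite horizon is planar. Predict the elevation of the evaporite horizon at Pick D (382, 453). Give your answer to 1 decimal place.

Let the plane be z = a·x + b·y + c.
Pick B−Pick A: 306a − 130b = −12;  Pick C−Pick A: 239a + 30b = −16.
Solving gives a = −0.06062, b = −0.05039.
Then c = 294 − a·-30 − b·416 = 313.14.
At (382, 453): z = −23.2 − 22.8 + 313.14 = 267.2 m.

267.2 m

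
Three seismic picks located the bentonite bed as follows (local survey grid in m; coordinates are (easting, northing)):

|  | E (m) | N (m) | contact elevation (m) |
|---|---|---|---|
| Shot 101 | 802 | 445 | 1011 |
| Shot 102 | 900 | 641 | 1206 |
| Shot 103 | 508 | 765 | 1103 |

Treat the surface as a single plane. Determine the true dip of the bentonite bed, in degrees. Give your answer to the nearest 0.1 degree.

Two edge vectors: Shot 101→Shot 102 = (98, 196, 195), Shot 101→Shot 103 = (-294, 320, 92).
Normal n = (Shot 101→Shot 102) × (Shot 101→Shot 103) = (-44368, -66346, 88984).
So ∂z/∂E = −n_x/n_z = 0.49861 and ∂z/∂N = −n_y/n_z = 0.74559.
Gradient magnitude |∇z| = √(a² + b²) = √(0.24861 + 0.55591) = 0.89695.
True dip = arctan(0.89695) = 41.9°, dipping toward SW (azimuth ≈ 214°).

41.9°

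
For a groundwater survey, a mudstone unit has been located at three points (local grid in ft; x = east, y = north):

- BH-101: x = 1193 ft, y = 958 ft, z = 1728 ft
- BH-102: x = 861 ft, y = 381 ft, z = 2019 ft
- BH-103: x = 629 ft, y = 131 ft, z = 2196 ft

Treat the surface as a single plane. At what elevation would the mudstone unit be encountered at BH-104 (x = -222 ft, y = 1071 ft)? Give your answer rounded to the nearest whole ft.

2526 ft

Let the plane be z = a·x + b·y + c.
BH-102−BH-101: −332a − 577b = 291;  BH-103−BH-101: −564a − 827b = 468.
Solving gives a = −0.57760, b = −0.17199.
Then c = 1728 − a·1193 − b·958 = 2581.84.
At (-222, 1071): z = 128.2 − 184.2 + 2581.84 = 2525.9 ft.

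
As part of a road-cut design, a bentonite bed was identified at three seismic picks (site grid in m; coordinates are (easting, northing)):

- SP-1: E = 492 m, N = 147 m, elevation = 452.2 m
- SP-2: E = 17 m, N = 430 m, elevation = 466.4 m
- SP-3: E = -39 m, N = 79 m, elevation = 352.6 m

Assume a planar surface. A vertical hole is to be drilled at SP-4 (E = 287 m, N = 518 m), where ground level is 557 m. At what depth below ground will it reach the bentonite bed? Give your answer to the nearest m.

24 m

Let the plane be z = a·E + b·N + c.
SP-2−SP-1: −475a + 283b = 14.2;  SP-3−SP-1: −531a − 68b = −99.6.
Solving gives a = 0.14910, b = 0.30043.
Then c = 452.2 − a·492 − b·147 = 334.68.
At (287, 518): z_contact = 42.8 + 155.6 + 334.68 = 533.1 m.
Depth below ground = 557 − 533.1 = 24 m.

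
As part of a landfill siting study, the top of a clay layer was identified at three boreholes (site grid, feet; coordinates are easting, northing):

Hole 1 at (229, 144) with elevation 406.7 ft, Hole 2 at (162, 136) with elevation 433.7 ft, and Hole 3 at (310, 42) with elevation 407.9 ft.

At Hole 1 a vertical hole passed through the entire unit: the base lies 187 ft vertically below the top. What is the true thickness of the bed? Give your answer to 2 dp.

168.86 ft

Two edge vectors: Hole 1→Hole 2 = (-67, -8, 27), Hole 1→Hole 3 = (81, -102, 1.2).
Normal n = (Hole 1→Hole 2) × (Hole 1→Hole 3) = (2744.4, 2267.4, 7482).
So ∂z/∂easting = −n_x/n_z = −0.36680 and ∂z/∂northing = −n_y/n_z = −0.30305.
|∇z| = √(a²+b²) = 0.47579, so dip δ = arctan(0.47579) = 25.44°.
True thickness = vertical thickness × cos δ = 187 × cos 25.44° = 168.86 ft.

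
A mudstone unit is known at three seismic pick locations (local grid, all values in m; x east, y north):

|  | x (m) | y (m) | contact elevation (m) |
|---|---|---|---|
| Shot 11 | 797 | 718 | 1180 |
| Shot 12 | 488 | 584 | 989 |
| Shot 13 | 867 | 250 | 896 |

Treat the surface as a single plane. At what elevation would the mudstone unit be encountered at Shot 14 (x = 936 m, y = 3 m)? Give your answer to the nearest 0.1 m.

Let the plane be z = a·x + b·y + c.
Shot 12−Shot 11: −309a − 134b = −191;  Shot 13−Shot 11: 70a − 468b = −284.
Solving gives a = 0.33334, b = 0.65670.
Then c = 1180 − a·797 − b·718 = 442.82.
At (936, 3): z = 312.0 + 2.0 + 442.82 = 756.8 m.

756.8 m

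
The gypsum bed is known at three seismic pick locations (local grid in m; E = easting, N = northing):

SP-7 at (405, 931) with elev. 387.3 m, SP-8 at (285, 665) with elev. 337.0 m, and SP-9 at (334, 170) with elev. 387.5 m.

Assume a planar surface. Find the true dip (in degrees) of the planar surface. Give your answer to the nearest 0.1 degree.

28.0°

Two edge vectors: SP-7→SP-8 = (-120, -266, -50.3), SP-7→SP-9 = (-71, -761, 0.2).
Normal n = (SP-7→SP-8) × (SP-7→SP-9) = (-38331.5, 3595.3, 72434).
So ∂z/∂E = −n_x/n_z = 0.52919 and ∂z/∂N = −n_y/n_z = −0.04964.
Gradient magnitude |∇z| = √(a² + b²) = √(0.28004 + 0.00246) = 0.53151.
True dip = arctan(0.53151) = 28.0°, dipping toward W (azimuth ≈ 275°).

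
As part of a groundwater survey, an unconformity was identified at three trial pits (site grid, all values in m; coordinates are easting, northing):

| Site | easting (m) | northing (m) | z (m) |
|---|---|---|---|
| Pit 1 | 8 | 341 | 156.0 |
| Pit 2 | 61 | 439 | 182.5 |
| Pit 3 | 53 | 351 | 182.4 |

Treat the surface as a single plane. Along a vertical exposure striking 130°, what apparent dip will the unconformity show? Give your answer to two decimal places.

26.23°

Two edge vectors: Pit 1→Pit 2 = (53, 98, 26.5), Pit 1→Pit 3 = (45, 10, 26.4).
Normal n = (Pit 1→Pit 2) × (Pit 1→Pit 3) = (2322.2, -206.7, -3880).
So ∂z/∂easting = −n_x/n_z = 0.59851 and ∂z/∂northing = −n_y/n_z = −0.05327.
Unit vector along 130° is (sin 130°, cos 130°) = (0.7660, -0.6428).
Slope in that direction = a·(0.7660) + b·(-0.6428) = 0.49272.
Apparent dip = arctan|0.49272| = 26.23° (true dip is 31.0°, so apparent ≤ true as expected).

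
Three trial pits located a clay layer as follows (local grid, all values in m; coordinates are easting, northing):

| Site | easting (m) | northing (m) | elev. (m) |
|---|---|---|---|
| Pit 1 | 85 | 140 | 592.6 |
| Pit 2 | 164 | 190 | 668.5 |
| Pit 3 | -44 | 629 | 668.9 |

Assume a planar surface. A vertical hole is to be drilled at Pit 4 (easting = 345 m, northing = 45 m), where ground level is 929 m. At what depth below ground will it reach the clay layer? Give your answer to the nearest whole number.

178 m

Two edge vectors: Pit 1→Pit 2 = (79, 50, 75.9), Pit 1→Pit 3 = (-129, 489, 76.3).
Normal n = (Pit 1→Pit 2) × (Pit 1→Pit 3) = (-33300.1, -15818.8, 45081).
So ∂z/∂easting = −n_x/n_z = 0.73867 and ∂z/∂northing = −n_y/n_z = 0.35090.
Intercept c from Pit 1: 592.6 − 62.79 − 49.13 = 480.69.
At (345, 45): z_contact = 254.8 + 15.8 + 480.69 = 751.3 m.
Depth below ground = 929 − 751.3 = 178 m.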